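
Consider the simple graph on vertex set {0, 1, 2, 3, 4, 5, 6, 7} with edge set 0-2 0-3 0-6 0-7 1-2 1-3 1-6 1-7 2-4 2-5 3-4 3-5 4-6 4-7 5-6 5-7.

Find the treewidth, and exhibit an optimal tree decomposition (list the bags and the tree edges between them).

Treewidth 4.
One such decomposition:
Bags: B1 = {1, 2, 3, 6, 7}  B2 = {2, 3, 5, 6, 7}  B3 = {2, 3, 4, 6, 7}  B4 = {0, 2, 3, 6, 7}
Tree: B1–B2, B2–B3, B3–B4

Every bag has size at most 5, so the width is 5 − 1 = 4 and tw(G) ≤ 4. For the lower bound: the 5 vertex sets {1,6}, {3,5}, {4,7}, {2}, {0} are disjoint, each induces a connected subgraph, and every pair is joined by at least one edge of G. Contracting each set to a single vertex therefore yields K_{5} as a minor, and since treewidth is minor-monotone, tw(G) ≥ tw(K_{5}) = 4. Combining the bounds, tw(G) = 4.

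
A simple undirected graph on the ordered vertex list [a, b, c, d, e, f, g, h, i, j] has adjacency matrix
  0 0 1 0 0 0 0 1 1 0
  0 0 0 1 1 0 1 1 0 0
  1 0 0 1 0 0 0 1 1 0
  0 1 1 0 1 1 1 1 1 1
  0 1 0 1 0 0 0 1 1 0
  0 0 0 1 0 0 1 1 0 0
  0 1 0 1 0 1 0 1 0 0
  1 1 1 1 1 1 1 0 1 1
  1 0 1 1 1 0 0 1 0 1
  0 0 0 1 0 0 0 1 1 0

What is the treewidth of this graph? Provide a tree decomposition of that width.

The largest bag has 4 vertices, giving width 3; this decomposition certifies tw(G) ≤ 3. Conversely, {d, f, g, h} is a clique of size 4, and the vertices of any clique must share a bag in every tree decomposition; so some bag has ≥ 4 vertices and tw(G) ≥ 3. The upper and lower bounds meet at 3, so that is the treewidth.

Treewidth 3.
Bags: B1 = {c, d, h, i}  B2 = {d, e, h, i}  B3 = {b, d, e, h}  B4 = {d, h, i, j}  B5 = {b, d, g, h}  B6 = {d, f, g, h}  B7 = {a, c, h, i}
Tree: B1–B2, B2–B3, B2–B4, B3–B5, B5–B6, B1–B7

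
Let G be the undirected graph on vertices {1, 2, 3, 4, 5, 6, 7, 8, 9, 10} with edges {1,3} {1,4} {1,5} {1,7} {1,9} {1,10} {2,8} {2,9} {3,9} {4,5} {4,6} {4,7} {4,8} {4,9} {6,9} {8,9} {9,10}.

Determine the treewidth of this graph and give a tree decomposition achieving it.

Treewidth 2.
Bags: B1 = {1, 4, 5}  B2 = {1, 4, 9}  B3 = {4, 6, 9}  B4 = {1, 3, 9}  B5 = {1, 4, 7}  B6 = {4, 8, 9}  B7 = {1, 9, 10}  B8 = {2, 8, 9}
Tree: B1–B2, B2–B3, B2–B4, B1–B5, B3–B6, B4–B7, B6–B8

The largest bag has 3 vertices, giving width 2; this decomposition certifies tw(G) ≤ 2. Conversely, {2, 8, 9} is a clique of size 3, and the vertices of any clique must share a bag in every tree decomposition; so some bag has ≥ 3 vertices and tw(G) ≥ 2. Combining the bounds, tw(G) = 2.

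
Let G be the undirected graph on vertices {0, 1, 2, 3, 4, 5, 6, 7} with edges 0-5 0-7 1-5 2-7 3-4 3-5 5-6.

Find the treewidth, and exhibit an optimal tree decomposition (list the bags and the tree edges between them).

Treewidth 1.
Bags: B1 = {5, 6}  B2 = {3, 5}  B3 = {0, 5}  B4 = {3, 4}  B5 = {0, 7}  B6 = {2, 7}  B7 = {1, 5}
Tree: B1–B2, B2–B3, B2–B4, B3–B5, B5–B6, B1–B7

Each bag holds 2 vertices, so the decomposition has width 1, which upper-bounds the treewidth. Since G has at least one edge (e.g. 5–6), it is not an edgeless graph, so tw(G) ≥ 1. Combining the bounds, tw(G) = 1.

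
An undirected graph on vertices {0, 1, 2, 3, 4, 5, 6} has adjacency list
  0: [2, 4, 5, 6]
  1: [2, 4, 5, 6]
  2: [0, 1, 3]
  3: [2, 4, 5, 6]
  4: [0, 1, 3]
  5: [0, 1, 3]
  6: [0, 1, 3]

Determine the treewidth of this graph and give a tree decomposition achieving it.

Every bag has size at most 4, so the width is 4 − 1 = 3 and tw(G) ≤ 3. For the lower bound: the 4 vertex sets {3,5}, {0,2}, {1}, {4} are disjoint, each induces a connected subgraph, and every pair is joined by at least one edge of G. Contracting each set to a single vertex therefore yields K_{4} as a minor, and since treewidth is minor-monotone, tw(G) ≥ tw(K_{4}) = 3. Combining the bounds, tw(G) = 3.

Treewidth 3.
One optimal decomposition is:
Bags: B1 = {0, 1, 3, 5}  B2 = {0, 1, 2, 3}  B3 = {0, 1, 3, 4}  B4 = {0, 1, 3, 6}
Tree: B1–B2, B2–B3, B3–B4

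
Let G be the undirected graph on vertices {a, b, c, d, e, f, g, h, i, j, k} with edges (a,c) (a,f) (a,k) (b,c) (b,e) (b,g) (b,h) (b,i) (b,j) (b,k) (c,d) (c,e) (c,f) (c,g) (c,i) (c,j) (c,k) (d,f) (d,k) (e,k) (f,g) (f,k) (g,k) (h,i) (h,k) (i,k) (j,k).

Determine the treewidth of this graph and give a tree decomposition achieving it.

Treewidth 3.
Bags: B1 = {b, h, i, k}  B2 = {b, c, i, k}  B3 = {b, c, g, k}  B4 = {c, f, g, k}  B5 = {c, d, f, k}  B6 = {b, c, e, k}  B7 = {a, c, f, k}  B8 = {b, c, j, k}
Tree: B1–B2, B2–B3, B3–B4, B4–B5, B3–B6, B5–B7, B3–B8

Each bag holds 4 vertices, so the decomposition has width 3, which upper-bounds the treewidth. Conversely, {b, h, i, k} is a clique of size 4, and the vertices of any clique must share a bag in every tree decomposition; so some bag has ≥ 4 vertices and tw(G) ≥ 3. Combining the bounds, tw(G) = 3.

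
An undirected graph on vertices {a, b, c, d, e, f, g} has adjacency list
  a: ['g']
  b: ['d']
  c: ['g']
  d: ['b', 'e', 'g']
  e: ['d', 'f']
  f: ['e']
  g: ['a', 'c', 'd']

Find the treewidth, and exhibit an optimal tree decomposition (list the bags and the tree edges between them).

Treewidth 1.
One such decomposition:
Bags: B1 = {d, g}  B2 = {c, g}  B3 = {d, e}  B4 = {e, f}  B5 = {b, d}  B6 = {a, g}
Tree: B1–B2, B1–B3, B3–B4, B1–B5, B1–B6

Every bag has size at most 2, so the width is 2 − 1 = 1 and tw(G) ≤ 1. Any graph with an edge has treewidth ≥ 1, and G has the edge g–d. Combining the bounds, tw(G) = 1.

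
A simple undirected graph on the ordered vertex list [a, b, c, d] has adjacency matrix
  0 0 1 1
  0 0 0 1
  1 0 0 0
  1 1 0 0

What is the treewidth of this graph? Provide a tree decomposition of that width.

The largest bag has 2 vertices, giving width 1; this decomposition certifies tw(G) ≤ 1. Any graph with an edge has treewidth ≥ 1, and G has the edge d–a. Combining the bounds, tw(G) = 1.

Treewidth 1.
Bags: B1 = {a, d}  B2 = {a, c}  B3 = {b, d}
Tree: B1–B2, B1–B3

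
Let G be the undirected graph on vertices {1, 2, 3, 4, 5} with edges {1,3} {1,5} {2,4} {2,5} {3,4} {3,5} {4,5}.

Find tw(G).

2

A width-2 tree decomposition is:
Bags: B1 = {1, 3, 5}  B2 = {3, 4, 5}  B3 = {2, 4, 5}
Tree: B1–B2, B2–B3
Every bag has size at most 3, so the width is 3 − 1 = 2 and tw(G) ≤ 2. For the lower bound, the 3 vertices {2, 4, 5} are pairwise adjacent, and any tree decomposition puts a clique entirely inside one bag — forcing width ≥ 2. The upper and lower bounds meet at 2, so that is the treewidth.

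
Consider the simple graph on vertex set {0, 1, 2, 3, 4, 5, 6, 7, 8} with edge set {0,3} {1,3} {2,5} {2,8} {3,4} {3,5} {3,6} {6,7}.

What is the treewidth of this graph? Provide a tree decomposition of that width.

Every bag has size at most 2, so the width is 2 − 1 = 1 and tw(G) ≤ 1. G has an edge, so its treewidth is at least 1. Combining the bounds, tw(G) = 1.

Treewidth 1.
One such decomposition:
Bags: B1 = {0, 3}  B2 = {1, 3}  B3 = {3, 6}  B4 = {3, 5}  B5 = {2, 5}  B6 = {3, 4}  B7 = {6, 7}  B8 = {2, 8}
Tree: B1–B2, B1–B3, B3–B4, B4–B5, B3–B6, B3–B7, B5–B8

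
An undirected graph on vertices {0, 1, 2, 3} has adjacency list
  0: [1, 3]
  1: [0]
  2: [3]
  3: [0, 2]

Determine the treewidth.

1

A width-1 tree decomposition is:
Bags: B1 = {0, 3}  B2 = {0, 1}  B3 = {2, 3}
Tree: B1–B2, B1–B3
Every bag has size at most 2, so the width is 2 − 1 = 1 and tw(G) ≤ 1. Since G has at least one edge (e.g. 0–3), it is not an edgeless graph, so tw(G) ≥ 1. Hence tw(G) = 1 exactly.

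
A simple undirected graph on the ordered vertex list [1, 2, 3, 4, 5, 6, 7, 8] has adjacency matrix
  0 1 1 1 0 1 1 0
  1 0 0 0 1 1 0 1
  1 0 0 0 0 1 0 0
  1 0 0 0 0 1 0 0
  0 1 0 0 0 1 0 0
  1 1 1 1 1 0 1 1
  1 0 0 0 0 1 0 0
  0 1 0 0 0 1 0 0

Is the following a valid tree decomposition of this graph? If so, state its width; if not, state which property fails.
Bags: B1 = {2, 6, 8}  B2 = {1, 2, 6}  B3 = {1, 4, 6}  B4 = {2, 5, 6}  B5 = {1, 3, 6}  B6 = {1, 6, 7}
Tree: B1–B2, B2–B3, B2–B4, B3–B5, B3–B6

Vertex coverage: the bags together contain {1, 2, 3, 4, 5, 6, 7, 8}, the full vertex set. Edge coverage: each edge of G has both endpoints in at least one bag. Running intersection: for every vertex, the bags containing it form a connected subtree. All three properties hold, so this is a valid tree decomposition of width max|bag| − 1 = 2, and hence tw(G) ≤ 2.

Yes; width 2.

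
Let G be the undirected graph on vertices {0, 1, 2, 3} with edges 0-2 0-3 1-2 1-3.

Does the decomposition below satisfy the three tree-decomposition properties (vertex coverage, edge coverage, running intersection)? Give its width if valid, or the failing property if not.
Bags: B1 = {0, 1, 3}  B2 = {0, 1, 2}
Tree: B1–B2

Yes; width 2.

Checking the three conditions: (i) the bags cover all of {0, 1, 2, 3}; (ii) for each edge, some bag contains both endpoints; (iii) the bags containing any fixed vertex form a subtree. All hold, so the decomposition is valid with width 3 − 1 = 2.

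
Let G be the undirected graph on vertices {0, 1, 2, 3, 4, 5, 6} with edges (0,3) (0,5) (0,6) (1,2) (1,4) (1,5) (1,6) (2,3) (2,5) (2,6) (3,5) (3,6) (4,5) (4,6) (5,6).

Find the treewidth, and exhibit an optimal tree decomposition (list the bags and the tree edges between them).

Each bag holds 4 vertices, so the decomposition has width 3, which upper-bounds the treewidth. For the lower bound, the 4 vertices {0, 3, 5, 6} are pairwise adjacent, and any tree decomposition puts a clique entirely inside one bag — forcing width ≥ 3. Hence tw(G) = 3 exactly.

Treewidth 3.
Bags: B1 = {0, 3, 5, 6}  B2 = {2, 3, 5, 6}  B3 = {1, 2, 5, 6}  B4 = {1, 4, 5, 6}
Tree: B1–B2, B2–B3, B3–B4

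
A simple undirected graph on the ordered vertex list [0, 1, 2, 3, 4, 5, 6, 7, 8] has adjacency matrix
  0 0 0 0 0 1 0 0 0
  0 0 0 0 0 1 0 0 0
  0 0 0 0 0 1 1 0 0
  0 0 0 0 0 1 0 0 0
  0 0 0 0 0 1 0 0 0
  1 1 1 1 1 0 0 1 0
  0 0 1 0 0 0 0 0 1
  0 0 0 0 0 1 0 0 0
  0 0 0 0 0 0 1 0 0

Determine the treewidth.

A width-1 tree decomposition is:
Bags: B1 = {2, 6}  B2 = {2, 5}  B3 = {3, 5}  B4 = {4, 5}  B5 = {6, 8}  B6 = {0, 5}  B7 = {5, 7}  B8 = {1, 5}
Tree: B1–B2, B2–B3, B3–B4, B1–B5, B4–B6, B6–B7, B6–B8
The largest bag has 2 vertices, giving width 1; this decomposition certifies tw(G) ≤ 1. G has an edge, so its treewidth is at least 1. Combining the bounds, tw(G) = 1.

1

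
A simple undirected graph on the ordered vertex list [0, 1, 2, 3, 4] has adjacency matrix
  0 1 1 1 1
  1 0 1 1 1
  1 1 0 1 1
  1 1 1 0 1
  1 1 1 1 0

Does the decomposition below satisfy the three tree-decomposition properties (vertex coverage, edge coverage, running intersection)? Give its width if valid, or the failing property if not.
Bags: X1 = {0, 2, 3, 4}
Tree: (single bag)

No — vertex 1 appears in no bag.

A tree decomposition must satisfy three properties: every vertex lies in some bag; for every edge, both endpoints lie together in some bag; and for every vertex, the bags containing it form a connected subtree. Here vertex 1 appears in no bag, so the decomposition is invalid.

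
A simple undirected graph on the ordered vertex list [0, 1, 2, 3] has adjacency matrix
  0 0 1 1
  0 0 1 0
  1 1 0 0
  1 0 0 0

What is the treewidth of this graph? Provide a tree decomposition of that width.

Treewidth 1.
One such decomposition:
Bags: B1 = {0, 2}  B2 = {1, 2}  B3 = {0, 3}
Tree: B1–B2, B1–B3

Every bag has size at most 2, so the width is 2 − 1 = 1 and tw(G) ≤ 1. Any graph with an edge has treewidth ≥ 1, and G has the edge 2–0. Therefore the treewidth is 1.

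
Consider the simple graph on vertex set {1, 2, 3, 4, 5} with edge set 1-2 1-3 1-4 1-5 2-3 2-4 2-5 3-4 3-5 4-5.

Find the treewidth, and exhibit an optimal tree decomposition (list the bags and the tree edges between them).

Treewidth 4.
Bags: B1 = {1, 2, 3, 4, 5}
Tree: (single bag)

A single bag containing all 5 vertices is trivially a valid decomposition of width 4. On the other hand G contains the 5-clique {1, 2, 3, 4, 5}. A clique must lie in a single bag of any decomposition, so no decomposition can have width below 4. Therefore the treewidth is 4.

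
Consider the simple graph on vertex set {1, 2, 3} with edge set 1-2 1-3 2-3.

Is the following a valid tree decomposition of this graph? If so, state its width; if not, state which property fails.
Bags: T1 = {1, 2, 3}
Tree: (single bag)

Vertex coverage: the bags together contain {1, 2, 3}, the full vertex set. Edge coverage: each edge of G has both endpoints in at least one bag. Running intersection: for every vertex, the bags containing it form a connected subtree. All three properties hold, so this is a valid tree decomposition of width max|bag| − 1 = 2, and hence tw(G) ≤ 2.

Yes; width 2.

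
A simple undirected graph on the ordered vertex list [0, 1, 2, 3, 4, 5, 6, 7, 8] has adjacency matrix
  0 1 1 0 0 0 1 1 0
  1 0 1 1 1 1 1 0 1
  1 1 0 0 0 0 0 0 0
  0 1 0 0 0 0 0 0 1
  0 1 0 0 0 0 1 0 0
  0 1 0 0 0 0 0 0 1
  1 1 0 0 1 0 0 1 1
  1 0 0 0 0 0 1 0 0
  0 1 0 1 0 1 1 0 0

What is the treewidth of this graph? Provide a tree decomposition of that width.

The largest bag has 3 vertices, giving width 2; this decomposition certifies tw(G) ≤ 2. On the other hand G contains the 3-clique {0, 1, 2}. A clique must lie in a single bag of any decomposition, so no decomposition can have width below 2. Hence tw(G) = 2 exactly.

Treewidth 2.
Bags: B1 = {0, 1, 6}  B2 = {1, 6, 8}  B3 = {1, 3, 8}  B4 = {1, 4, 6}  B5 = {0, 6, 7}  B6 = {0, 1, 2}  B7 = {1, 5, 8}
Tree: B1–B2, B2–B3, B1–B4, B1–B5, B1–B6, B2–B7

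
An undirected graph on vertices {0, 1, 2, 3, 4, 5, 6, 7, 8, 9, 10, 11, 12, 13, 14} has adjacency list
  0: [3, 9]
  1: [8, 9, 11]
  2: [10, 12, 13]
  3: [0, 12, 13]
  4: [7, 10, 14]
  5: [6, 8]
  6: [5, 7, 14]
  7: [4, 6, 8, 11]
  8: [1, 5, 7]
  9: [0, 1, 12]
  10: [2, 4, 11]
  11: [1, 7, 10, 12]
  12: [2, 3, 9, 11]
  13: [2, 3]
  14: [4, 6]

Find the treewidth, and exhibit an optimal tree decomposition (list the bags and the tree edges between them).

The largest bag has 4 vertices, giving width 3; this decomposition certifies tw(G) ≤ 3. For the lower bound: the 4 vertex sets {0,3,13}, {2}, {12}, {1,9,10,11} are disjoint, each induces a connected subgraph, and every pair is joined by at least one edge of G. Contracting each set to a single vertex therefore yields K_{4} as a minor, and since treewidth is minor-monotone, tw(G) ≥ tw(K_{4}) = 3. The upper and lower bounds meet at 3, so that is the treewidth.

Treewidth 3.
One such decomposition:
Bags: B1 = {0, 2, 3, 13}  B2 = {0, 2, 3, 12}  B3 = {0, 2, 9, 12}  B4 = {2, 9, 10, 12}  B5 = {9, 10, 11, 12}  B6 = {1, 9, 10, 11}  B7 = {1, 4, 10, 11}  B8 = {1, 4, 7, 11}  B9 = {1, 4, 7, 8}  B10 = {4, 7, 8, 14}  B11 = {6, 7, 8, 14}  B12 = {5, 6, 8, 14}
Tree: B1–B2, B2–B3, B3–B4, B4–B5, B5–B6, B6–B7, B7–B8, B8–B9, B9–B10, B10–B11, B11–B12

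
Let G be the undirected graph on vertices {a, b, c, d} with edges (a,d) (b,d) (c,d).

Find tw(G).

1

A width-1 tree decomposition is:
Bags: B1 = {b, d}  B2 = {c, d}  B3 = {a, d}
Tree: B1–B2, B2–B3
The largest bag has 2 vertices, giving width 1; this decomposition certifies tw(G) ≤ 1. G has an edge, so its treewidth is at least 1. Hence tw(G) = 1 exactly.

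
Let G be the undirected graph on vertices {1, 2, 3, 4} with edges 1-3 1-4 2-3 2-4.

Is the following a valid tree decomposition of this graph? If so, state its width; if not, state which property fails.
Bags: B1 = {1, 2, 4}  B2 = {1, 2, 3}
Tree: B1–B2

Yes; width 2.

Vertex coverage: the bags together contain {1, 2, 3, 4}, the full vertex set. Edge coverage: each edge of G has both endpoints in at least one bag. Running intersection: for every vertex, the bags containing it form a connected subtree. All three properties hold, so this is a valid tree decomposition of width max|bag| − 1 = 2, and hence tw(G) ≤ 2.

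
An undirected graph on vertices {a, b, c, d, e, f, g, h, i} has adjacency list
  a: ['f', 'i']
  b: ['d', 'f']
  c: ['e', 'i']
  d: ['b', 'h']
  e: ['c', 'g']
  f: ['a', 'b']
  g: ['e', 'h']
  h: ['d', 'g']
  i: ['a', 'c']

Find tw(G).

2

A width-2 tree decomposition is:
Bags: B1 = {b, d, h}  B2 = {b, f, h}  B3 = {a, f, h}  B4 = {a, h, i}  B5 = {c, h, i}  B6 = {c, e, h}  B7 = {e, g, h}
Tree: B1–B2, B2–B3, B3–B4, B4–B5, B5–B6, B6–B7
The largest bag has 3 vertices, giving width 2; this decomposition certifies tw(G) ≤ 2. The edges h–d–b–f–a–i–c–e–g–h form a cycle, so G is not a tree and its treewidth is at least 2. Therefore the treewidth is 2.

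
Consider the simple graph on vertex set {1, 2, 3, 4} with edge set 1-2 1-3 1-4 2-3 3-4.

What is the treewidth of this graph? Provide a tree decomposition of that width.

Treewidth 2.
Bags: B1 = {1, 2, 3}  B2 = {1, 3, 4}
Tree: B1–B2

Each bag holds 3 vertices, so the decomposition has width 2, which upper-bounds the treewidth. On the other hand G contains the 3-clique {1, 2, 3}. A clique must lie in a single bag of any decomposition, so no decomposition can have width below 2. The upper and lower bounds meet at 2, so that is the treewidth.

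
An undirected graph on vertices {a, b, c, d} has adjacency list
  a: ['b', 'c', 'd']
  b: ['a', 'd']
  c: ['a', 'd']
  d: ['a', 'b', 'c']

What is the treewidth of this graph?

A width-2 tree decomposition is:
Bags: B1 = {a, b, d}  B2 = {a, c, d}
Tree: B1–B2
The largest bag has 3 vertices, giving width 2; this decomposition certifies tw(G) ≤ 2. For the lower bound, the 3 vertices {a, c, d} are pairwise adjacent, and any tree decomposition puts a clique entirely inside one bag — forcing width ≥ 2. The upper and lower bounds meet at 2, so that is the treewidth.

2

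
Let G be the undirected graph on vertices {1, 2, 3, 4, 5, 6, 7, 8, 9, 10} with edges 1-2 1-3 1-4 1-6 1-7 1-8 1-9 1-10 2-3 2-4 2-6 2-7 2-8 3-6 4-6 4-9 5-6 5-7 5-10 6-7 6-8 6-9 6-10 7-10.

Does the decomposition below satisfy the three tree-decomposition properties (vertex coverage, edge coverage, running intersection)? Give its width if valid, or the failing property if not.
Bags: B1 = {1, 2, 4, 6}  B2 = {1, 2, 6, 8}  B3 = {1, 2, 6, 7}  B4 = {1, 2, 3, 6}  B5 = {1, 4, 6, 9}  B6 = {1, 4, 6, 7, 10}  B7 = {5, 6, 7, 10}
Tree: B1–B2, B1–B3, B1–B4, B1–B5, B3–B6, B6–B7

A tree decomposition must satisfy three properties: every vertex lies in some bag; for every edge, both endpoints lie together in some bag; and for every vertex, the bags containing it form a connected subtree. Here bags containing vertex 4 are not connected in the tree, so the decomposition is invalid.

No — bags containing vertex 4 are not connected in the tree.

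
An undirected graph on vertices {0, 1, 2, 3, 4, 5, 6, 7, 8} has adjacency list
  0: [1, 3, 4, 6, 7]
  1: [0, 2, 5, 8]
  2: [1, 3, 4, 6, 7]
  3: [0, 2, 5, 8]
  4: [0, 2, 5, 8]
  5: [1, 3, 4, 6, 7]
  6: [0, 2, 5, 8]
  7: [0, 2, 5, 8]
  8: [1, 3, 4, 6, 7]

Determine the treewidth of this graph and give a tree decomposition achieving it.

The largest bag has 5 vertices, giving width 4; this decomposition certifies tw(G) ≤ 4. For the lower bound: the 5 vertex sets {1,8}, {3,5}, {0,4}, {2}, {6} are disjoint, each induces a connected subgraph, and every pair is joined by at least one edge of G. Contracting each set to a single vertex therefore yields K_{5} as a minor, and since treewidth is minor-monotone, tw(G) ≥ tw(K_{5}) = 4. Hence tw(G) = 4 exactly.

Treewidth 4.
Bags: B1 = {0, 1, 2, 5, 8}  B2 = {0, 2, 3, 5, 8}  B3 = {0, 2, 4, 5, 8}  B4 = {0, 2, 5, 6, 8}  B5 = {0, 2, 5, 7, 8}
Tree: B1–B2, B2–B3, B3–B4, B4–B5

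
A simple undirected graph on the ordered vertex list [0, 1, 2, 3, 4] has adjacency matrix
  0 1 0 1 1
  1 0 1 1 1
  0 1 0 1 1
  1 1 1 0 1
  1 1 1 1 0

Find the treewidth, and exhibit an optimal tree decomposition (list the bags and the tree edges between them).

Treewidth 3.
One such decomposition:
Bags: B1 = {1, 2, 3, 4}  B2 = {0, 1, 3, 4}
Tree: B1–B2

The largest bag has 4 vertices, giving width 3; this decomposition certifies tw(G) ≤ 3. For the lower bound, the 4 vertices {0, 1, 3, 4} are pairwise adjacent, and any tree decomposition puts a clique entirely inside one bag — forcing width ≥ 3. The upper and lower bounds meet at 3, so that is the treewidth.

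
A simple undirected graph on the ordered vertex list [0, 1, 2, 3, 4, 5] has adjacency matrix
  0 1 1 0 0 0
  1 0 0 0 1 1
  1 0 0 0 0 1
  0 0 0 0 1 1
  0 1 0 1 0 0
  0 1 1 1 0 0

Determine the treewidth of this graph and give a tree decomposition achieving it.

Treewidth 2.
One such decomposition:
Bags: B1 = {3, 4, 5}  B2 = {1, 4, 5}  B3 = {1, 2, 5}  B4 = {0, 1, 2}
Tree: B1–B2, B2–B3, B3–B4

The largest bag has 3 vertices, giving width 2; this decomposition certifies tw(G) ≤ 2. Since 3–4–1–5–3 is a cycle in G, G is not acyclic. Forests are exactly the graphs of treewidth ≤ 1, so tw(G) ≥ 2. Hence tw(G) = 2 exactly.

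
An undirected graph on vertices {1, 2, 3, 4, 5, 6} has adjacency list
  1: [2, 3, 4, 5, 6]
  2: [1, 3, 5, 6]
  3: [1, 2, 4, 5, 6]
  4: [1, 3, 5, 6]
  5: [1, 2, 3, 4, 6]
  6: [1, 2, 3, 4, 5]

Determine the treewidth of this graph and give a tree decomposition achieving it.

The largest bag has 5 vertices, giving width 4; this decomposition certifies tw(G) ≤ 4. Conversely, {1, 2, 3, 5, 6} is a clique of size 5, and the vertices of any clique must share a bag in every tree decomposition; so some bag has ≥ 5 vertices and tw(G) ≥ 4. Therefore the treewidth is 4.

Treewidth 4.
One optimal decomposition is:
Bags: B1 = {1, 2, 3, 5, 6}  B2 = {1, 3, 4, 5, 6}
Tree: B1–B2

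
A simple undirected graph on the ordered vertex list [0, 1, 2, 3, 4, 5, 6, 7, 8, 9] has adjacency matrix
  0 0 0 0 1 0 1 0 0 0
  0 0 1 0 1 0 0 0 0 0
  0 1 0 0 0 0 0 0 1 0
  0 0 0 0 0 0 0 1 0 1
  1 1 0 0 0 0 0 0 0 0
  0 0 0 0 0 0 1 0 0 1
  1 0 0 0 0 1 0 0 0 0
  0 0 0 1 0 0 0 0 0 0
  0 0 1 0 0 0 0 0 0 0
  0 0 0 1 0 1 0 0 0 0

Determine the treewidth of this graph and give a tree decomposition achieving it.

Each bag holds 2 vertices, so the decomposition has width 1, which upper-bounds the treewidth. G has an edge, so its treewidth is at least 1. Hence tw(G) = 1 exactly.

Treewidth 1.
One optimal decomposition is:
Bags: B1 = {3, 7}  B2 = {3, 9}  B3 = {5, 9}  B4 = {5, 6}  B5 = {0, 6}  B6 = {0, 4}  B7 = {1, 4}  B8 = {1, 2}  B9 = {2, 8}
Tree: B1–B2, B2–B3, B3–B4, B4–B5, B5–B6, B6–B7, B7–B8, B8–B9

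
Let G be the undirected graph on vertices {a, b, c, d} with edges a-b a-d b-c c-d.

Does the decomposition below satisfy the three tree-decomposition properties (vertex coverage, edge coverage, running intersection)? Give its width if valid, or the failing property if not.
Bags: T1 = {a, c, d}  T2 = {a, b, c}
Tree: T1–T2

Vertex coverage: the bags together contain {a, b, c, d}, the full vertex set. Edge coverage: each edge of G has both endpoints in at least one bag. Running intersection: for every vertex, the bags containing it form a connected subtree. All three properties hold, so this is a valid tree decomposition of width max|bag| − 1 = 2, and hence tw(G) ≤ 2.

Yes; width 2.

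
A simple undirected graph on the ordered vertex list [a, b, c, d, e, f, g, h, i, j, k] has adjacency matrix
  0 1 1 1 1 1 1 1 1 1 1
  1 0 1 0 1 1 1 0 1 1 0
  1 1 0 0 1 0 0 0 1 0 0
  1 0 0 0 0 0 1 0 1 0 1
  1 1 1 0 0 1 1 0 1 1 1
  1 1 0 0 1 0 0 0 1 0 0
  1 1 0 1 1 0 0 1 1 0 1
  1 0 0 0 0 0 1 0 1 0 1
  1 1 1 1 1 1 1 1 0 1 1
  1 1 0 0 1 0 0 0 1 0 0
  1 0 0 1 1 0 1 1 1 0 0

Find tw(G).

4

A width-4 tree decomposition is:
Bags: B1 = {a, d, g, i, k}  B2 = {a, e, g, i, k}  B3 = {a, b, e, g, i}  B4 = {a, b, c, e, i}  B5 = {a, b, e, i, j}  B6 = {a, b, e, f, i}  B7 = {a, g, h, i, k}
Tree: B1–B2, B2–B3, B3–B4, B3–B5, B5–B6, B2–B7
Each bag holds 5 vertices, so the decomposition has width 4, which upper-bounds the treewidth. Conversely, {a, d, g, i, k} is a clique of size 5, and the vertices of any clique must share a bag in every tree decomposition; so some bag has ≥ 5 vertices and tw(G) ≥ 4. Hence tw(G) = 4 exactly.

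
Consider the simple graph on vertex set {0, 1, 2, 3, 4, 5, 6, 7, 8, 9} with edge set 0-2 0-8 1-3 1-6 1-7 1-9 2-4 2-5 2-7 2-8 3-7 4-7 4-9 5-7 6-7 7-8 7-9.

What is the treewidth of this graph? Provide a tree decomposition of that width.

Every bag has size at most 3, so the width is 3 − 1 = 2 and tw(G) ≤ 2. On the other hand G contains the 3-clique {0, 2, 8}. A clique must lie in a single bag of any decomposition, so no decomposition can have width below 2. Hence tw(G) = 2 exactly.

Treewidth 2.
One optimal decomposition is:
Bags: B1 = {1, 6, 7}  B2 = {1, 7, 9}  B3 = {4, 7, 9}  B4 = {1, 3, 7}  B5 = {2, 4, 7}  B6 = {2, 7, 8}  B7 = {0, 2, 8}  B8 = {2, 5, 7}
Tree: B1–B2, B2–B3, B2–B4, B3–B5, B5–B6, B6–B7, B6–B8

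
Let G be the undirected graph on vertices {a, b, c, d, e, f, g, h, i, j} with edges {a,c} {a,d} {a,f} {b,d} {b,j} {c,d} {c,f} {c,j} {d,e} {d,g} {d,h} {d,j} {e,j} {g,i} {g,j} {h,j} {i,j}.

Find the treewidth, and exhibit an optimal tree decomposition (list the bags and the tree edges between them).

Every bag has size at most 3, so the width is 3 − 1 = 2 and tw(G) ≤ 2. For the lower bound, the 3 vertices {d, g, j} are pairwise adjacent, and any tree decomposition puts a clique entirely inside one bag — forcing width ≥ 2. Hence tw(G) = 2 exactly.

Treewidth 2.
One such decomposition:
Bags: B1 = {b, d, j}  B2 = {c, d, j}  B3 = {d, e, j}  B4 = {a, c, d}  B5 = {d, g, j}  B6 = {a, c, f}  B7 = {g, i, j}  B8 = {d, h, j}
Tree: B1–B2, B2–B3, B2–B4, B1–B5, B4–B6, B5–B7, B2–B8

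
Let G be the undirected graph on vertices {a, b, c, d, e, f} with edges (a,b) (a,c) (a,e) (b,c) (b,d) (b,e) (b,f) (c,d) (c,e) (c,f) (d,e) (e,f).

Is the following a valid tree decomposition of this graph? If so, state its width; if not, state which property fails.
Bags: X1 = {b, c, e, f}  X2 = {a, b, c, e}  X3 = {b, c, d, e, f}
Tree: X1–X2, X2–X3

A tree decomposition must satisfy three properties: every vertex lies in some bag; for every edge, both endpoints lie together in some bag; and for every vertex, the bags containing it form a connected subtree. Here bags containing vertex f are not connected in the tree, so the decomposition is invalid.

No — bags containing vertex f are not connected in the tree.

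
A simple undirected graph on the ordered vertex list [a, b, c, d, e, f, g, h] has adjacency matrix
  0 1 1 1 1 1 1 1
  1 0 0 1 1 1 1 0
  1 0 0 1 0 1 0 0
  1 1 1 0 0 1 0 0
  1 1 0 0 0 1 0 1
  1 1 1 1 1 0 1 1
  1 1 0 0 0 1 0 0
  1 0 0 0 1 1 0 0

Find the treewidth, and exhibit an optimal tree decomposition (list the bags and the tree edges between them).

Treewidth 3.
One such decomposition:
Bags: B1 = {a, b, e, f}  B2 = {a, b, d, f}  B3 = {a, b, f, g}  B4 = {a, e, f, h}  B5 = {a, c, d, f}
Tree: B1–B2, B1–B3, B1–B4, B2–B5

The largest bag has 4 vertices, giving width 3; this decomposition certifies tw(G) ≤ 3. On the other hand G contains the 4-clique {a, e, f, h}. A clique must lie in a single bag of any decomposition, so no decomposition can have width below 3. Combining the bounds, tw(G) = 3.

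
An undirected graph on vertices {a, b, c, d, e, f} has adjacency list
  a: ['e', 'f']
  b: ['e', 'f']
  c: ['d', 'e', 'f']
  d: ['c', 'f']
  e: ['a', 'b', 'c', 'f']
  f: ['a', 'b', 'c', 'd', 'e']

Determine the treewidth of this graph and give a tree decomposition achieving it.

Treewidth 2.
One such decomposition:
Bags: B1 = {c, d, f}  B2 = {c, e, f}  B3 = {a, e, f}  B4 = {b, e, f}
Tree: B1–B2, B2–B3, B2–B4

The largest bag has 3 vertices, giving width 2; this decomposition certifies tw(G) ≤ 2. Conversely, {c, d, f} is a clique of size 3, and the vertices of any clique must share a bag in every tree decomposition; so some bag has ≥ 3 vertices and tw(G) ≥ 2. The upper and lower bounds meet at 2, so that is the treewidth.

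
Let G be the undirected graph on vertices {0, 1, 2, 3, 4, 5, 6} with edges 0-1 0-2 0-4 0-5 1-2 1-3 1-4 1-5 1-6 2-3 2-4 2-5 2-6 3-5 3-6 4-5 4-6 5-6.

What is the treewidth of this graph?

A width-4 tree decomposition is:
Bags: B1 = {1, 2, 4, 5, 6}  B2 = {0, 1, 2, 4, 5}  B3 = {1, 2, 3, 5, 6}
Tree: B1–B2, B1–B3
Each bag holds 5 vertices, so the decomposition has width 4, which upper-bounds the treewidth. Conversely, {1, 2, 3, 5, 6} is a clique of size 5, and the vertices of any clique must share a bag in every tree decomposition; so some bag has ≥ 5 vertices and tw(G) ≥ 4. Hence tw(G) = 4 exactly.

4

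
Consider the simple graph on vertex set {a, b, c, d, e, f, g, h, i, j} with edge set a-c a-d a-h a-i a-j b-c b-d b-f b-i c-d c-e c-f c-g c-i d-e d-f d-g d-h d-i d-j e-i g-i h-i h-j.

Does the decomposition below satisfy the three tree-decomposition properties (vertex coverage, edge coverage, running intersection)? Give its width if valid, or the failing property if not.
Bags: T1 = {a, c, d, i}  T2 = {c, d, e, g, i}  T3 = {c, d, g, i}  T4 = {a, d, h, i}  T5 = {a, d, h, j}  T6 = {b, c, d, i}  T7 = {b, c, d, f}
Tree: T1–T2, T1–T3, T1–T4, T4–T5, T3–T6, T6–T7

A tree decomposition must satisfy three properties: every vertex lies in some bag; for every edge, both endpoints lie together in some bag; and for every vertex, the bags containing it form a connected subtree. Here bags containing vertex g are not connected in the tree, so the decomposition is invalid.

No — bags containing vertex g are not connected in the tree.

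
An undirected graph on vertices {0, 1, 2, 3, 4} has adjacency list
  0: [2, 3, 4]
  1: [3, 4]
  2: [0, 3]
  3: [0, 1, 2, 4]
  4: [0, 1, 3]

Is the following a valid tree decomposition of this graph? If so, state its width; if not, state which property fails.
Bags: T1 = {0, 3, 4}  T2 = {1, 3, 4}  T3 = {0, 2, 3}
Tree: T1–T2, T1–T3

Yes; width 2.

Every vertex of G appears in some bag (union = {0, 1, 2, 3, 4}); every edge is covered by a bag; and for each vertex v the set of bags containing v is connected in the bag tree. The decomposition is therefore valid. The largest bag has 3 vertices, so the width is 2.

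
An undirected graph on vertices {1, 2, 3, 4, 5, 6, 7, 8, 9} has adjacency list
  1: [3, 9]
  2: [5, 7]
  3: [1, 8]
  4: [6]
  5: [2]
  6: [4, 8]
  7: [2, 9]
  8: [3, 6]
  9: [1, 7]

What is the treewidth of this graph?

1

A width-1 tree decomposition is:
Bags: B1 = {2, 5}  B2 = {2, 7}  B3 = {7, 9}  B4 = {1, 9}  B5 = {1, 3}  B6 = {3, 8}  B7 = {6, 8}  B8 = {4, 6}
Tree: B1–B2, B2–B3, B3–B4, B4–B5, B5–B6, B6–B7, B7–B8
The largest bag has 2 vertices, giving width 1; this decomposition certifies tw(G) ≤ 1. Since G has at least one edge (e.g. 5–2), it is not an edgeless graph, so tw(G) ≥ 1. The upper and lower bounds meet at 1, so that is the treewidth.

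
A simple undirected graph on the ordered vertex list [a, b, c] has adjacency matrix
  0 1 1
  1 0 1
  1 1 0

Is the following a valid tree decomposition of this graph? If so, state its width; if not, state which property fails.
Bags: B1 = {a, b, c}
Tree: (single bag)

Checking the three conditions: (i) the bags cover all of {a, b, c}; (ii) for each edge, some bag contains both endpoints; (iii) the bags containing any fixed vertex form a subtree. All hold, so the decomposition is valid with width 3 − 1 = 2.

Yes; width 2.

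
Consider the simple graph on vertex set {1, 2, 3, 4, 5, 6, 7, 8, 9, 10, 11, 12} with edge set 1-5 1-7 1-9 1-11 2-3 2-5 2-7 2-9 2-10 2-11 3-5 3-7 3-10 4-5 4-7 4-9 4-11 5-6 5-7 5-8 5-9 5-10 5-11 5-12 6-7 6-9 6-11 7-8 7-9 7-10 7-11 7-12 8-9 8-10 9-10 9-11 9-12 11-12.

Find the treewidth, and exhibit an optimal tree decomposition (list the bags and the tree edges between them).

The largest bag has 5 vertices, giving width 4; this decomposition certifies tw(G) ≤ 4. On the other hand G contains the 5-clique {5, 7, 8, 9, 10}. A clique must lie in a single bag of any decomposition, so no decomposition can have width below 4. Therefore the treewidth is 4.

Treewidth 4.
One such decomposition:
Bags: B1 = {2, 5, 7, 9, 11}  B2 = {2, 5, 7, 9, 10}  B3 = {5, 7, 8, 9, 10}  B4 = {5, 6, 7, 9, 11}  B5 = {1, 5, 7, 9, 11}  B6 = {4, 5, 7, 9, 11}  B7 = {2, 3, 5, 7, 10}  B8 = {5, 7, 9, 11, 12}
Tree: B1–B2, B2–B3, B1–B4, B4–B5, B5–B6, B2–B7, B1–B8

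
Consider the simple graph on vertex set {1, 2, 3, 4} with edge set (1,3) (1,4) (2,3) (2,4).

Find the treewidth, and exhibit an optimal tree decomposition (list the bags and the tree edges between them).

The largest bag has 3 vertices, giving width 2; this decomposition certifies tw(G) ≤ 2. Since 1–4–2–3–1 is a cycle in G, G is not acyclic. Forests are exactly the graphs of treewidth ≤ 1, so tw(G) ≥ 2. Therefore the treewidth is 2.

Treewidth 2.
One optimal decomposition is:
Bags: B1 = {1, 2, 4}  B2 = {1, 2, 3}
Tree: B1–B2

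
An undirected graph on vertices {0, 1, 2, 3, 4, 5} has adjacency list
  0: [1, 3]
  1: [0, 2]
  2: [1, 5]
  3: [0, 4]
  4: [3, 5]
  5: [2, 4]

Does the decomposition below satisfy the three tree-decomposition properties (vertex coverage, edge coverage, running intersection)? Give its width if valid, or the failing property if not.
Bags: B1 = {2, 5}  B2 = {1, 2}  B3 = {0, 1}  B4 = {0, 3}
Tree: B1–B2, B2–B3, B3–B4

A tree decomposition must satisfy three properties: every vertex lies in some bag; for every edge, both endpoints lie together in some bag; and for every vertex, the bags containing it form a connected subtree. Here vertex 4 appears in no bag, so the decomposition is invalid.

No — vertex 4 appears in no bag.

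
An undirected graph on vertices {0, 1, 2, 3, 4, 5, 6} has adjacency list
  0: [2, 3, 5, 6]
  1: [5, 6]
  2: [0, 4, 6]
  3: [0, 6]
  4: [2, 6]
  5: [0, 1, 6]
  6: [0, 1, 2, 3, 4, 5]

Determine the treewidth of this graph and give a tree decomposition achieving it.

The largest bag has 3 vertices, giving width 2; this decomposition certifies tw(G) ≤ 2. Conversely, {0, 2, 6} is a clique of size 3, and the vertices of any clique must share a bag in every tree decomposition; so some bag has ≥ 3 vertices and tw(G) ≥ 2. Hence tw(G) = 2 exactly.

Treewidth 2.
One such decomposition:
Bags: B1 = {0, 3, 6}  B2 = {0, 2, 6}  B3 = {2, 4, 6}  B4 = {0, 5, 6}  B5 = {1, 5, 6}
Tree: B1–B2, B2–B3, B2–B4, B4–B5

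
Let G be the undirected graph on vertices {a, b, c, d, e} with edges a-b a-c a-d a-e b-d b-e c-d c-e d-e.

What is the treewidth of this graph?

A width-3 tree decomposition is:
Bags: B1 = {a, b, d, e}  B2 = {a, c, d, e}
Tree: B1–B2
Every bag has size at most 4, so the width is 4 − 1 = 3 and tw(G) ≤ 3. On the other hand G contains the 4-clique {a, c, d, e}. A clique must lie in a single bag of any decomposition, so no decomposition can have width below 3. The upper and lower bounds meet at 3, so that is the treewidth.

3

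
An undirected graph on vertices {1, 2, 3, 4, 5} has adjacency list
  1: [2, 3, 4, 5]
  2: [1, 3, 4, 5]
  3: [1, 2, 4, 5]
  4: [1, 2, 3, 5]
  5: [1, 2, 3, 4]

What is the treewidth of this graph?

A width-4 tree decomposition is:
Bags: B1 = {1, 2, 3, 4, 5}
Tree: (single bag)
With just one bag of size 5, the width is 5 − 1 = 4, so tw(G) ≤ 4. For the lower bound, the 5 vertices {1, 2, 3, 4, 5} are pairwise adjacent, and any tree decomposition puts a clique entirely inside one bag — forcing width ≥ 4. Combining the bounds, tw(G) = 4.

4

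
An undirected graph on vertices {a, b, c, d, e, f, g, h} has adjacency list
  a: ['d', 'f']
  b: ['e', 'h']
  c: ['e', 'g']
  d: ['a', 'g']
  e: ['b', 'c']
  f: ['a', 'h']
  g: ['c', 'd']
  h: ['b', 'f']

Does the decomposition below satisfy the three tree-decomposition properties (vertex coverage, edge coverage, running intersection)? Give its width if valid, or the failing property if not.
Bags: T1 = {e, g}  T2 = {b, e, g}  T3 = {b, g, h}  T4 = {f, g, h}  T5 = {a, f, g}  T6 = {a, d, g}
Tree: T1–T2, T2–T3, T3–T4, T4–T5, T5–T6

No — vertex c appears in no bag.

A tree decomposition must satisfy three properties: every vertex lies in some bag; for every edge, both endpoints lie together in some bag; and for every vertex, the bags containing it form a connected subtree. Here vertex c appears in no bag, so the decomposition is invalid.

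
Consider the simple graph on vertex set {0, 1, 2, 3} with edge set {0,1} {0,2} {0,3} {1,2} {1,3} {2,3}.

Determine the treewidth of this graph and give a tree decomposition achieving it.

A single bag containing all 4 vertices is trivially a valid decomposition of width 3. For the lower bound, the 4 vertices {0, 1, 2, 3} are pairwise adjacent, and any tree decomposition puts a clique entirely inside one bag — forcing width ≥ 3. Therefore the treewidth is 3.

Treewidth 3.
One such decomposition:
Bags: B1 = {0, 1, 2, 3}
Tree: (single bag)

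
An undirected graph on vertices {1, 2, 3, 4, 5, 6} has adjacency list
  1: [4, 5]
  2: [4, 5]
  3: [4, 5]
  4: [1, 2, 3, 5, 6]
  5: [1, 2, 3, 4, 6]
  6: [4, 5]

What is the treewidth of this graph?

2

A width-2 tree decomposition is:
Bags: B1 = {3, 4, 5}  B2 = {4, 5, 6}  B3 = {2, 4, 5}  B4 = {1, 4, 5}
Tree: B1–B2, B2–B3, B1–B4
Each bag holds 3 vertices, so the decomposition has width 2, which upper-bounds the treewidth. For the lower bound, the 3 vertices {1, 4, 5} are pairwise adjacent, and any tree decomposition puts a clique entirely inside one bag — forcing width ≥ 2. The upper and lower bounds meet at 2, so that is the treewidth.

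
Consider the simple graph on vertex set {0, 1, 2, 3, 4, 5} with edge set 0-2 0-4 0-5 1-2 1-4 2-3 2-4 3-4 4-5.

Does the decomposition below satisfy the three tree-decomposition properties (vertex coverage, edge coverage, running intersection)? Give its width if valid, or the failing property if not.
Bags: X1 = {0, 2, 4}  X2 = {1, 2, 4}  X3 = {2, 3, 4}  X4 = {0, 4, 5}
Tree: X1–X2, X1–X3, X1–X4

Every vertex of G appears in some bag (union = {0, 1, 2, 3, 4, 5}); every edge is covered by a bag; and for each vertex v the set of bags containing v is connected in the bag tree. The decomposition is therefore valid. The largest bag has 3 vertices, so the width is 2.

Yes; width 2.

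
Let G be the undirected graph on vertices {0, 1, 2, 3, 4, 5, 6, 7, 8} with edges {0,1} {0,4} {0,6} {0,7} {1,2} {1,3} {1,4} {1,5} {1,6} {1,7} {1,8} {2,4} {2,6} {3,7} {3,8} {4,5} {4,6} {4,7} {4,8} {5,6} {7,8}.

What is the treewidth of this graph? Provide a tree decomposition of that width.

Treewidth 3.
One optimal decomposition is:
Bags: B1 = {1, 4, 5, 6}  B2 = {1, 2, 4, 6}  B3 = {0, 1, 4, 6}  B4 = {0, 1, 4, 7}  B5 = {1, 4, 7, 8}  B6 = {1, 3, 7, 8}
Tree: B1–B2, B1–B3, B3–B4, B4–B5, B5–B6

The largest bag has 4 vertices, giving width 3; this decomposition certifies tw(G) ≤ 3. Conversely, {1, 3, 7, 8} is a clique of size 4, and the vertices of any clique must share a bag in every tree decomposition; so some bag has ≥ 4 vertices and tw(G) ≥ 3. Therefore the treewidth is 3.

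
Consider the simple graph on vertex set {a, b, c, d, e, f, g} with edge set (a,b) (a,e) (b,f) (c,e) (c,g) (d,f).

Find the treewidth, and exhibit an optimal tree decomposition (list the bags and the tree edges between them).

Treewidth 1.
Bags: B1 = {c, g}  B2 = {c, e}  B3 = {a, e}  B4 = {a, b}  B5 = {b, f}  B6 = {d, f}
Tree: B1–B2, B2–B3, B3–B4, B4–B5, B5–B6

Every bag has size at most 2, so the width is 2 − 1 = 1 and tw(G) ≤ 1. G has an edge, so its treewidth is at least 1. Combining the bounds, tw(G) = 1.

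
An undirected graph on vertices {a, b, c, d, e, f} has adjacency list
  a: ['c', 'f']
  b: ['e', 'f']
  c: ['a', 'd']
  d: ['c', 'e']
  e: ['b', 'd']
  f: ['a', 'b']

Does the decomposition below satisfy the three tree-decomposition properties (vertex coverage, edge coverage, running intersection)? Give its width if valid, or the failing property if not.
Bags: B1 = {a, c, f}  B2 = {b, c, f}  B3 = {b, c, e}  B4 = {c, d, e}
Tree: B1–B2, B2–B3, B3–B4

Yes; width 2.

Checking the three conditions: (i) the bags cover all of {a, b, c, d, e, f}; (ii) for each edge, some bag contains both endpoints; (iii) the bags containing any fixed vertex form a subtree. All hold, so the decomposition is valid with width 3 − 1 = 2.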